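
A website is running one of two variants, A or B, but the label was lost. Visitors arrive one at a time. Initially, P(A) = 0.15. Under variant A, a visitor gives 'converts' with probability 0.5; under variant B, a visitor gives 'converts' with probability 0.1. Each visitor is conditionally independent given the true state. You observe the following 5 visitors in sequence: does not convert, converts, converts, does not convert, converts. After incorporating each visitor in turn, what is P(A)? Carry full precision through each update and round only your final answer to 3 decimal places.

0.872

Each posterior becomes the prior for the next update.
After 'does not convert': P(A) = 0.5·0.1500 / (0.5·0.1500 + 0.9·0.8500) ≈ 0.0893
After 'converts': P(A) = 0.5·0.0893 / (0.5·0.0893 + 0.1·0.9107) ≈ 0.3289
After 'converts': P(A) = 0.5·0.3289 / (0.5·0.3289 + 0.1·0.6711) ≈ 0.7102
After 'does not convert': P(A) = 0.5·0.7102 / (0.5·0.7102 + 0.9·0.2898) ≈ 0.5766
After 'converts': P(A) = 0.5·0.5766 / (0.5·0.5766 + 0.1·0.4234) ≈ 0.8719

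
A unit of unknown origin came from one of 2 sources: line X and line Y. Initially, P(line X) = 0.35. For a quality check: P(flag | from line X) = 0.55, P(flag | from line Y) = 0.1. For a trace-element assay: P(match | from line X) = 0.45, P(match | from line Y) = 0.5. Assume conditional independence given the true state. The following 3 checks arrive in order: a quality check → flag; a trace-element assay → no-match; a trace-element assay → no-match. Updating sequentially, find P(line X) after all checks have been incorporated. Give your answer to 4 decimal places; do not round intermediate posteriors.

0.7818

Apply Bayes' rule sequentially, carrying P(line X) forward.
After a quality check='flag': P(line X) = 0.55·0.3500 / (0.55·0.3500 + 0.1·0.6500) ≈ 0.7476
After a trace-element assay='no-match': P(line X) = 0.55·0.7476 / (0.55·0.7476 + 0.5·0.2524) ≈ 0.7651
After a trace-element assay='no-match': P(line X) = 0.55·0.7651 / (0.55·0.7651 + 0.5·0.2349) ≈ 0.7818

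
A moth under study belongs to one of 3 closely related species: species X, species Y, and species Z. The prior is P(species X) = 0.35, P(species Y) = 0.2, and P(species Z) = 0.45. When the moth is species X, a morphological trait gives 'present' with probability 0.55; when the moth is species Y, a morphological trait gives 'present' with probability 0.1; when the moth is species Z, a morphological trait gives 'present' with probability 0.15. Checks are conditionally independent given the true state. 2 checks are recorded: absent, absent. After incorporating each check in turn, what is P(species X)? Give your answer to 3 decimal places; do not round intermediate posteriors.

Apply Bayes' rule sequentially, carrying P(species X) forward.
After 'absent': normaliser = 0.45·0.3500 + 0.9·0.2000 + 0.85·0.4500; P(species X) ≈ 0.2188, P(species Y) ≈ 0.2500, P(species Z) ≈ 0.5312
After 'absent': normaliser = 0.45·0.2188 + 0.9·0.2500 + 0.85·0.5312; P(species X) ≈ 0.1270, P(species Y) ≈ 0.2903, P(species Z) ≈ 0.5827

0.127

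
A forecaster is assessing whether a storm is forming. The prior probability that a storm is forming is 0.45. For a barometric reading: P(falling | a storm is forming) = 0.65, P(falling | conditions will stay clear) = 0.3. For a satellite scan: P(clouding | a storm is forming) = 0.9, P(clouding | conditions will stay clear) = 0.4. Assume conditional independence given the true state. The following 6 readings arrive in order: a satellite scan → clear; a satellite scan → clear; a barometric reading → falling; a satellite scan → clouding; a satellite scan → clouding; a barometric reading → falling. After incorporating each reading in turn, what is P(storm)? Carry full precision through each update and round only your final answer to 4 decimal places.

After a satellite scan='clear': P(storm) = 0.1·0.4500 / (0.1·0.4500 + 0.6·0.5500) ≈ 0.1200
After a satellite scan='clear': P(storm) = 0.1·0.1200 / (0.1·0.1200 + 0.6·0.8800) ≈ 0.0222
After a barometric reading='falling': P(storm) = 0.65·0.0222 / (0.65·0.0222 + 0.3·0.9778) ≈ 0.0469
After a satellite scan='clouding': P(storm) = 0.9·0.0469 / (0.9·0.0469 + 0.4·0.9531) ≈ 0.0997
After a satellite scan='clouding': P(storm) = 0.9·0.0997 / (0.9·0.0997 + 0.4·0.9003) ≈ 0.1995
After a barometric reading='falling': P(storm) = 0.65·0.1995 / (0.65·0.1995 + 0.3·0.8005) ≈ 0.3507

0.3507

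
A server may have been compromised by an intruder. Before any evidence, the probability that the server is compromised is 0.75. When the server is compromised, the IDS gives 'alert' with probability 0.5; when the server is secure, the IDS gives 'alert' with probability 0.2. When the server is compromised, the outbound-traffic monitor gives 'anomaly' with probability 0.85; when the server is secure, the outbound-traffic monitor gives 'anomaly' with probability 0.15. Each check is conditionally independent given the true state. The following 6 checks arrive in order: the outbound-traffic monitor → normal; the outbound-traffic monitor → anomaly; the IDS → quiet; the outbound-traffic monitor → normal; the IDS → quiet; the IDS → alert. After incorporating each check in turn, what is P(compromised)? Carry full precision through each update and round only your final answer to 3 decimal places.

After the outbound-traffic monitor='normal': P(compromised) = 0.15·0.7500 / (0.15·0.7500 + 0.85·0.2500) ≈ 0.3462
After the outbound-traffic monitor='anomaly': P(compromised) = 0.85·0.3462 / (0.85·0.3462 + 0.15·0.6538) ≈ 0.7500
After the IDS='quiet': P(compromised) = 0.5·0.7500 / (0.5·0.7500 + 0.8·0.2500) ≈ 0.6522
After the outbound-traffic monitor='normal': P(compromised) = 0.15·0.6522 / (0.15·0.6522 + 0.85·0.3478) ≈ 0.2486
After the IDS='quiet': P(compromised) = 0.5·0.2486 / (0.5·0.2486 + 0.8·0.7514) ≈ 0.1714
After the IDS='alert': P(compromised) = 0.5·0.1714 / (0.5·0.1714 + 0.2·0.8286) ≈ 0.3408

0.341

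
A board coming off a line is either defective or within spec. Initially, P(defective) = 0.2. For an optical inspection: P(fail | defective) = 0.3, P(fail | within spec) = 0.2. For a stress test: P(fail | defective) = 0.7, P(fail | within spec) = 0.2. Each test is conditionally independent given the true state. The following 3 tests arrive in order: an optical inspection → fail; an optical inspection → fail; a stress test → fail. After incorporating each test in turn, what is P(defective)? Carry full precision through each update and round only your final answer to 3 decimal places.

Each posterior becomes the prior for the next update.
After an optical inspection='fail': P(defective) = 0.3·0.2000 / (0.3·0.2000 + 0.2·0.8000) ≈ 0.2727
After an optical inspection='fail': P(defective) = 0.3·0.2727 / (0.3·0.2727 + 0.2·0.7273) ≈ 0.3600
After a stress test='fail': P(defective) = 0.7·0.3600 / (0.7·0.3600 + 0.2·0.6400) ≈ 0.6632

0.663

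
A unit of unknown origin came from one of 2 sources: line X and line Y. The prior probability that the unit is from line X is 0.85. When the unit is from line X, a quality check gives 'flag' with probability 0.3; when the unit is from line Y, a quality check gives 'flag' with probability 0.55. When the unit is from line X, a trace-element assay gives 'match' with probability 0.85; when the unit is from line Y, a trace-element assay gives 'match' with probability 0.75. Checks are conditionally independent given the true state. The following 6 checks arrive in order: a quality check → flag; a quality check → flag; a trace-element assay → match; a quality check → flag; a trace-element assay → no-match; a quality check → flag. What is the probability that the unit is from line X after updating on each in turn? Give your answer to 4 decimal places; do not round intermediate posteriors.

After a quality check='flag': P(line X) = 0.3·0.8500 / (0.3·0.8500 + 0.55·0.1500) ≈ 0.7556
After a quality check='flag': P(line X) = 0.3·0.7556 / (0.3·0.7556 + 0.55·0.2444) ≈ 0.6277
After a trace-element assay='match': P(line X) = 0.85·0.6277 / (0.85·0.6277 + 0.75·0.3723) ≈ 0.6564
After a quality check='flag': P(line X) = 0.3·0.6564 / (0.3·0.6564 + 0.55·0.3436) ≈ 0.5103
After a trace-element assay='no-match': P(line X) = 0.15·0.5103 / (0.15·0.5103 + 0.25·0.4897) ≈ 0.3847
After a quality check='flag': P(line X) = 0.3·0.3847 / (0.3·0.3847 + 0.55·0.6153) ≈ 0.2543

0.2543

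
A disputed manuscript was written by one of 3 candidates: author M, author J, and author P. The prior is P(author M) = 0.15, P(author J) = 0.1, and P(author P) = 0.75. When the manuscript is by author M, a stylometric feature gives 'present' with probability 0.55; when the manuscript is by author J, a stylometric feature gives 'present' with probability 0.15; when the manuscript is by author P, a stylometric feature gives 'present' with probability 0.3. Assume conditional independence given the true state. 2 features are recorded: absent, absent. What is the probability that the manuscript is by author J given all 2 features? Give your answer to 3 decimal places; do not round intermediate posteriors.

0.154

After 'absent': normaliser = 0.45·0.1500 + 0.85·0.1000 + 0.7·0.7500; P(author M) ≈ 0.0996, P(author J) ≈ 0.1255, P(author P) ≈ 0.7749
After 'absent': normaliser = 0.45·0.0996 + 0.85·0.1255 + 0.7·0.7749; P(author M) ≈ 0.0646, P(author J) ≈ 0.1537, P(author P) ≈ 0.7817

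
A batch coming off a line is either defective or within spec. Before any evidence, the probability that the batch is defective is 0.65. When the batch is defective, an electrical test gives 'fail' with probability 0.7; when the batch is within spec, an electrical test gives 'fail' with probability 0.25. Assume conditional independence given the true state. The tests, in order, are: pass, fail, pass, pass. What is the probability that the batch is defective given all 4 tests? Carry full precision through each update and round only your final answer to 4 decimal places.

0.2497

Apply Bayes' rule sequentially, carrying P(defective) forward.
After 'pass': P(defective) = 0.3·0.6500 / (0.3·0.6500 + 0.75·0.3500) ≈ 0.4262
After 'fail': P(defective) = 0.7·0.4262 / (0.7·0.4262 + 0.25·0.5738) ≈ 0.6753
After 'pass': P(defective) = 0.3·0.6753 / (0.3·0.6753 + 0.75·0.3247) ≈ 0.4541
After 'pass': P(defective) = 0.3·0.4541 / (0.3·0.4541 + 0.75·0.5459) ≈ 0.2497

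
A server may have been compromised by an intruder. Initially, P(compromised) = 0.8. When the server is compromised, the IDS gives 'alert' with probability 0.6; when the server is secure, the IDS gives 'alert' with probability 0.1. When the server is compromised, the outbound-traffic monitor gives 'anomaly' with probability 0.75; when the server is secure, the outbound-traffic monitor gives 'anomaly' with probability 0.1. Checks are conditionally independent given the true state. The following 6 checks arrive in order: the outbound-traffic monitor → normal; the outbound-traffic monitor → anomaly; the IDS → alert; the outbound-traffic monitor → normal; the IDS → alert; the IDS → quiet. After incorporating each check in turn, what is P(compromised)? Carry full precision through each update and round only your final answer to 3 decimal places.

Apply Bayes' rule sequentially, carrying P(compromised) forward.
After the outbound-traffic monitor='normal': P(compromised) = 0.25·0.8000 / (0.25·0.8000 + 0.9·0.2000) ≈ 0.5263
After the outbound-traffic monitor='anomaly': P(compromised) = 0.75·0.5263 / (0.75·0.5263 + 0.1·0.4737) ≈ 0.8929
After the IDS='alert': P(compromised) = 0.6·0.8929 / (0.6·0.8929 + 0.1·0.1071) ≈ 0.9804
After the outbound-traffic monitor='normal': P(compromised) = 0.25·0.9804 / (0.25·0.9804 + 0.9·0.0196) ≈ 0.9328
After the IDS='alert': P(compromised) = 0.6·0.9328 / (0.6·0.9328 + 0.1·0.0672) ≈ 0.9881
After the IDS='quiet': P(compromised) = 0.4·0.9881 / (0.4·0.9881 + 0.9·0.0119) ≈ 0.9737

0.974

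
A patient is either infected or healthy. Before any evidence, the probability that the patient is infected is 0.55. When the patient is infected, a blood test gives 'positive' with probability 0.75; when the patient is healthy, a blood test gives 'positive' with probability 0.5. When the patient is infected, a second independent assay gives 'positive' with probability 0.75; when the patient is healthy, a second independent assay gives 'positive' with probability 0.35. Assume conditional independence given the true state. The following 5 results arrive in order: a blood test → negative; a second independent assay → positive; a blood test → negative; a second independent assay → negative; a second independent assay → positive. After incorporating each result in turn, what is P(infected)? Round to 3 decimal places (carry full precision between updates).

After a blood test='negative': P(infected) = 0.25·0.5500 / (0.25·0.5500 + 0.5·0.4500) ≈ 0.3793
After a second independent assay='positive': P(infected) = 0.75·0.3793 / (0.75·0.3793 + 0.35·0.6207) ≈ 0.5670
After a blood test='negative': P(infected) = 0.25·0.5670 / (0.25·0.5670 + 0.5·0.4330) ≈ 0.3957
After a second independent assay='negative': P(infected) = 0.25·0.3957 / (0.25·0.3957 + 0.65·0.6043) ≈ 0.2012
After a second independent assay='positive': P(infected) = 0.75·0.2012 / (0.75·0.2012 + 0.35·0.7988) ≈ 0.3505

0.350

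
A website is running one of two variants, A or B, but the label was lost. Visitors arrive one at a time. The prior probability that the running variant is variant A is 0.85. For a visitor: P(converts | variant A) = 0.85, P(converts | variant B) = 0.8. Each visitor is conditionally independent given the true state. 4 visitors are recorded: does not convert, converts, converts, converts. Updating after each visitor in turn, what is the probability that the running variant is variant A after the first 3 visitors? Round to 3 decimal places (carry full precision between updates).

0.828

After 'does not convert': P(A) = 0.15·0.8500 / (0.15·0.8500 + 0.2·0.1500) ≈ 0.8095
After 'converts': P(A) = 0.85·0.8095 / (0.85·0.8095 + 0.8·0.1905) ≈ 0.8187
After 'converts': P(A) = 0.85·0.8187 / (0.85·0.8187 + 0.8·0.1813) ≈ 0.8275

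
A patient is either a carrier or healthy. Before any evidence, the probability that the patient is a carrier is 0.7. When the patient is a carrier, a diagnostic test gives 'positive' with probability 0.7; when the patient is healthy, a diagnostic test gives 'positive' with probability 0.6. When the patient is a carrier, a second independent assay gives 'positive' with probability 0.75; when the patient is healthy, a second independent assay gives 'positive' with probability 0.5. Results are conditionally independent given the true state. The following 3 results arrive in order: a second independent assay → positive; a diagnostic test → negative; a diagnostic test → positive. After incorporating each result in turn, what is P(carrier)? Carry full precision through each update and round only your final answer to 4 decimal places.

0.7538

After a second independent assay='positive': P(carrier) = 0.75·0.7000 / (0.75·0.7000 + 0.5·0.3000) ≈ 0.7778
After a diagnostic test='negative': P(carrier) = 0.3·0.7778 / (0.3·0.7778 + 0.4·0.2222) ≈ 0.7241
After a diagnostic test='positive': P(carrier) = 0.7·0.7241 / (0.7·0.7241 + 0.6·0.2759) ≈ 0.7538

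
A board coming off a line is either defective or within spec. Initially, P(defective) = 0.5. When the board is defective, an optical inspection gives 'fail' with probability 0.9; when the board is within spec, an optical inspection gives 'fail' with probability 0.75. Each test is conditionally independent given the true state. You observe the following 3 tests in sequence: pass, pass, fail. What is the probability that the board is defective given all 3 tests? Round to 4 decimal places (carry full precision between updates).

0.1611

After 'pass': P(defective) = 0.1·0.5000 / (0.1·0.5000 + 0.25·0.5000) ≈ 0.2857
After 'pass': P(defective) = 0.1·0.2857 / (0.1·0.2857 + 0.25·0.7143) ≈ 0.1379
After 'fail': P(defective) = 0.9·0.1379 / (0.9·0.1379 + 0.75·0.8621) ≈ 0.1611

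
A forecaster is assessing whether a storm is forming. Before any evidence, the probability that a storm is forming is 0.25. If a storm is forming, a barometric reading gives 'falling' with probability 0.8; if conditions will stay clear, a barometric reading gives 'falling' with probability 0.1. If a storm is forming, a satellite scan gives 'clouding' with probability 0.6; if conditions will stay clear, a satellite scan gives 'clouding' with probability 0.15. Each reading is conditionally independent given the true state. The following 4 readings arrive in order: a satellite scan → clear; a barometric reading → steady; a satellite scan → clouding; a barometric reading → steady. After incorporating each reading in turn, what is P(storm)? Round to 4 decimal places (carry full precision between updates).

0.0301

Each posterior becomes the prior for the next update.
After a satellite scan='clear': P(storm) = 0.4·0.2500 / (0.4·0.2500 + 0.85·0.7500) ≈ 0.1356
After a barometric reading='steady': P(storm) = 0.2·0.1356 / (0.2·0.1356 + 0.9·0.8644) ≈ 0.0337
After a satellite scan='clouding': P(storm) = 0.6·0.0337 / (0.6·0.0337 + 0.15·0.9663) ≈ 0.1224
After a barometric reading='steady': P(storm) = 0.2·0.1224 / (0.2·0.1224 + 0.9·0.8776) ≈ 0.0301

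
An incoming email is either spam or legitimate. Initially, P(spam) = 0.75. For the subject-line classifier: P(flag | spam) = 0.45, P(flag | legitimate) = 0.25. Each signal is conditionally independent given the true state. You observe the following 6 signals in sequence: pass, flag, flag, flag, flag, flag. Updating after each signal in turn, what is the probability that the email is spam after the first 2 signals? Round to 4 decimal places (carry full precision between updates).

After 'pass': P(spam) = 0.55·0.7500 / (0.55·0.7500 + 0.75·0.2500) ≈ 0.6875
After 'flag': P(spam) = 0.45·0.6875 / (0.45·0.6875 + 0.25·0.3125) ≈ 0.7984

0.7984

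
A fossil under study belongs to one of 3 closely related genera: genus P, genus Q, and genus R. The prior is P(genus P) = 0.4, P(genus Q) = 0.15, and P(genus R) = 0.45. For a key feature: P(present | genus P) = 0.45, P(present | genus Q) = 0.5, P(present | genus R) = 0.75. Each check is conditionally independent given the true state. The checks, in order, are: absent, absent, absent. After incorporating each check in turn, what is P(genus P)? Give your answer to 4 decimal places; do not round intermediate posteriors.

0.7208

After 'absent': normaliser = 0.55·0.4000 + 0.5·0.1500 + 0.25·0.4500; P(genus P) ≈ 0.5399, P(genus Q) ≈ 0.1840, P(genus R) ≈ 0.2761
After 'absent': normaliser = 0.55·0.5399 + 0.5·0.1840 + 0.25·0.2761; P(genus P) ≈ 0.6484, P(genus Q) ≈ 0.2009, P(genus R) ≈ 0.1507
After 'absent': normaliser = 0.55·0.6484 + 0.5·0.2009 + 0.25·0.1507; P(genus P) ≈ 0.7208, P(genus Q) ≈ 0.2031, P(genus R) ≈ 0.0762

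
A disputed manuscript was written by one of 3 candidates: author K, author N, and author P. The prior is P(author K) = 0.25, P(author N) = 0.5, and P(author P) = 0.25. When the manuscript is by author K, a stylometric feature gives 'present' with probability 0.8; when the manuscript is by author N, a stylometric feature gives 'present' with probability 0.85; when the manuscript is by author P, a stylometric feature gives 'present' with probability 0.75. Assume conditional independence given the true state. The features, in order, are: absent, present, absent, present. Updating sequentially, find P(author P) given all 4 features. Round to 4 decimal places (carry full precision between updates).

After 'absent': normaliser = 0.2·0.2500 + 0.15·0.5000 + 0.25·0.2500; P(author K) ≈ 0.2667, P(author N) ≈ 0.4000, P(author P) ≈ 0.3333
After 'present': normaliser = 0.8·0.2667 + 0.85·0.4000 + 0.75·0.3333; P(author K) ≈ 0.2656, P(author N) ≈ 0.4232, P(author P) ≈ 0.3112
After 'absent': normaliser = 0.2·0.2656 + 0.15·0.4232 + 0.25·0.3112; P(author K) ≈ 0.2732, P(author N) ≈ 0.3266, P(author P) ≈ 0.4002
After 'present': normaliser = 0.8·0.2732 + 0.85·0.3266 + 0.75·0.4002; P(author K) ≈ 0.2745, P(author N) ≈ 0.3486, P(author P) ≈ 0.3769

0.3769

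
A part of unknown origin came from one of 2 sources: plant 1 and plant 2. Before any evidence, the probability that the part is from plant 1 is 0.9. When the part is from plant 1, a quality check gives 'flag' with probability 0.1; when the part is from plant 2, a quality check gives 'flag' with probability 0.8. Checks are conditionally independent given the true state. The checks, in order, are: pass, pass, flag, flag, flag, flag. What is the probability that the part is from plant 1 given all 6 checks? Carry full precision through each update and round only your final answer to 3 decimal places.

After 'pass': P(plant 1) = 0.9·0.9000 / (0.9·0.9000 + 0.2·0.1000) ≈ 0.9759
After 'pass': P(plant 1) = 0.9·0.9759 / (0.9·0.9759 + 0.2·0.0241) ≈ 0.9945
After 'flag': P(plant 1) = 0.1·0.9945 / (0.1·0.9945 + 0.8·0.0055) ≈ 0.9580
After 'flag': P(plant 1) = 0.1·0.9580 / (0.1·0.9580 + 0.8·0.0420) ≈ 0.7401
After 'flag': P(plant 1) = 0.1·0.7401 / (0.1·0.7401 + 0.8·0.2599) ≈ 0.2625
After 'flag': P(plant 1) = 0.1·0.2625 / (0.1·0.2625 + 0.8·0.7375) ≈ 0.0426

0.043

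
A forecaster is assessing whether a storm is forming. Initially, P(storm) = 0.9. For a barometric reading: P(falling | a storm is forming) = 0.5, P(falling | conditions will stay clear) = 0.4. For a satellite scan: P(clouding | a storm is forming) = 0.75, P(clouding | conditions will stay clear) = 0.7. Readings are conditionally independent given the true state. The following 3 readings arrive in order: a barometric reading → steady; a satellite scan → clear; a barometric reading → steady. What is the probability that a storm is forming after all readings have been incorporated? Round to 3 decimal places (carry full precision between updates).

After a barometric reading='steady': P(storm) = 0.5·0.9000 / (0.5·0.9000 + 0.6·0.1000) ≈ 0.8824
After a satellite scan='clear': P(storm) = 0.25·0.8824 / (0.25·0.8824 + 0.3·0.1176) ≈ 0.8621
After a barometric reading='steady': P(storm) = 0.5·0.8621 / (0.5·0.8621 + 0.6·0.1379) ≈ 0.8389

0.839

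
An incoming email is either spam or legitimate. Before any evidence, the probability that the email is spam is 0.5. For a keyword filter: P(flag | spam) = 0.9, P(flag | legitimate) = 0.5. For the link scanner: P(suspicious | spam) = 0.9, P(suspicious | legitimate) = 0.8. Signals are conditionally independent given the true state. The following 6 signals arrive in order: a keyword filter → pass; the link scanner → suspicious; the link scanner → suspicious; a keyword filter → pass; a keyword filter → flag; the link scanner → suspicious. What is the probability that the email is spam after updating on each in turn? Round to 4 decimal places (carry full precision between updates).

0.0930

After a keyword filter='pass': P(spam) = 0.1·0.5000 / (0.1·0.5000 + 0.5·0.5000) ≈ 0.1667
After the link scanner='suspicious': P(spam) = 0.9·0.1667 / (0.9·0.1667 + 0.8·0.8333) ≈ 0.1837
After the link scanner='suspicious': P(spam) = 0.9·0.1837 / (0.9·0.1837 + 0.8·0.8163) ≈ 0.2020
After a keyword filter='pass': P(spam) = 0.1·0.2020 / (0.1·0.2020 + 0.5·0.7980) ≈ 0.0482
After a keyword filter='flag': P(spam) = 0.9·0.0482 / (0.9·0.0482 + 0.5·0.9518) ≈ 0.0835
After the link scanner='suspicious': P(spam) = 0.9·0.0835 / (0.9·0.0835 + 0.8·0.9165) ≈ 0.0930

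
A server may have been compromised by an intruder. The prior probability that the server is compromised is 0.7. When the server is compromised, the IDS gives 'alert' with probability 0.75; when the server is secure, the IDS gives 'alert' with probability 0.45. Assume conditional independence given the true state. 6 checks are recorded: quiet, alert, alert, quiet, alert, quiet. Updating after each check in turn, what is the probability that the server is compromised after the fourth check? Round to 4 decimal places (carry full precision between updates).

Each posterior becomes the prior for the next update.
After 'quiet': P(compromised) = 0.25·0.7000 / (0.25·0.7000 + 0.55·0.3000) ≈ 0.5147
After 'alert': P(compromised) = 0.75·0.5147 / (0.75·0.5147 + 0.45·0.4853) ≈ 0.6387
After 'alert': P(compromised) = 0.75·0.6387 / (0.75·0.6387 + 0.45·0.3613) ≈ 0.7466
After 'quiet': P(compromised) = 0.25·0.7466 / (0.25·0.7466 + 0.55·0.2534) ≈ 0.5725

0.5725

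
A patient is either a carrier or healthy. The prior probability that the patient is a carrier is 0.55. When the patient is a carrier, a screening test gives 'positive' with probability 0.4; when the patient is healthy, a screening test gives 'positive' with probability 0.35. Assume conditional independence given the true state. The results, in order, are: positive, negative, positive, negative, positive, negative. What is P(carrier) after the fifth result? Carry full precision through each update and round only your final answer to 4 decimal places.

0.6085

Each posterior becomes the prior for the next update.
After 'positive': P(carrier) = 0.4·0.5500 / (0.4·0.5500 + 0.35·0.4500) ≈ 0.5828
After 'negative': P(carrier) = 0.6·0.5828 / (0.6·0.5828 + 0.65·0.4172) ≈ 0.5632
After 'positive': P(carrier) = 0.4·0.5632 / (0.4·0.5632 + 0.35·0.4368) ≈ 0.5957
After 'negative': P(carrier) = 0.6·0.5957 / (0.6·0.5957 + 0.65·0.4043) ≈ 0.5763
After 'positive': P(carrier) = 0.4·0.5763 / (0.4·0.5763 + 0.35·0.4237) ≈ 0.6085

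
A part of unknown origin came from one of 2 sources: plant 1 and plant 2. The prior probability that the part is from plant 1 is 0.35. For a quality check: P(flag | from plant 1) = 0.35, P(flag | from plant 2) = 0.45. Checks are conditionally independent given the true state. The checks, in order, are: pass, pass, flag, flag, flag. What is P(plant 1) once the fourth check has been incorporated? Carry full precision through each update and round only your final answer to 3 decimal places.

After 'pass': P(plant 1) = 0.65·0.3500 / (0.65·0.3500 + 0.55·0.6500) ≈ 0.3889
After 'pass': P(plant 1) = 0.65·0.3889 / (0.65·0.3889 + 0.55·0.6111) ≈ 0.4292
After 'flag': P(plant 1) = 0.35·0.4292 / (0.35·0.4292 + 0.45·0.5708) ≈ 0.3691
After 'flag': P(plant 1) = 0.35·0.3691 / (0.35·0.3691 + 0.45·0.6309) ≈ 0.3127

0.313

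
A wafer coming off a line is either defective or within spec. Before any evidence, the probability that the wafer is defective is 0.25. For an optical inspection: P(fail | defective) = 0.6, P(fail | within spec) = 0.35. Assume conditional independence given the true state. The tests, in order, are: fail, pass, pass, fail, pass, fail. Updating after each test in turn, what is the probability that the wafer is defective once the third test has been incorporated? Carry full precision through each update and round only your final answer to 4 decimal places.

After 'fail': P(defective) = 0.6·0.2500 / (0.6·0.2500 + 0.35·0.7500) ≈ 0.3636
After 'pass': P(defective) = 0.4·0.3636 / (0.4·0.3636 + 0.65·0.6364) ≈ 0.2602
After 'pass': P(defective) = 0.4·0.2602 / (0.4·0.2602 + 0.65·0.7398) ≈ 0.1779

0.1779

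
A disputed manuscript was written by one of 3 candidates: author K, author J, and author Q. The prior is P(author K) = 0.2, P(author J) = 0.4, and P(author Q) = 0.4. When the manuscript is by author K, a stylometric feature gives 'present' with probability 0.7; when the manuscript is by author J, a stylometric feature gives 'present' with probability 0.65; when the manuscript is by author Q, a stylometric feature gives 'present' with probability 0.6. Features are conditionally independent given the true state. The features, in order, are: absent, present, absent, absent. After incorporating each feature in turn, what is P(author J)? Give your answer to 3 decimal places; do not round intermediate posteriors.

Each posterior becomes the prior for the next update.
After 'absent': normaliser = 0.3·0.2000 + 0.35·0.4000 + 0.4·0.4000; P(author K) ≈ 0.1667, P(author J) ≈ 0.3889, P(author Q) ≈ 0.4444
After 'present': normaliser = 0.7·0.1667 + 0.65·0.3889 + 0.6·0.4444; P(author K) ≈ 0.1834, P(author J) ≈ 0.3974, P(author Q) ≈ 0.4192
After 'absent': normaliser = 0.3·0.1834 + 0.35·0.3974 + 0.4·0.4192; P(author K) ≈ 0.1521, P(author J) ≈ 0.3844, P(author Q) ≈ 0.4635
After 'absent': normaliser = 0.3·0.1521 + 0.35·0.3844 + 0.4·0.4635; P(author K) ≈ 0.1248, P(author J) ≈ 0.3681, P(author Q) ≈ 0.5071

0.368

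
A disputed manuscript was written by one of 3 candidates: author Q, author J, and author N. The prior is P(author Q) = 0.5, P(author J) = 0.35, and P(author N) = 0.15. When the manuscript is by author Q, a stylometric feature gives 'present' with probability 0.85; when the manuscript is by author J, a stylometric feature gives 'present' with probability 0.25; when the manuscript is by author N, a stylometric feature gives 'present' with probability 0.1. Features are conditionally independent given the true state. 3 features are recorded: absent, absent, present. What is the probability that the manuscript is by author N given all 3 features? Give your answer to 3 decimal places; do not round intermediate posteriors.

0.171

Apply Bayes' rule sequentially, carrying P(author N) forward.
After 'absent': normaliser = 0.15·0.5000 + 0.75·0.3500 + 0.9·0.1500; P(author Q) ≈ 0.1587, P(author J) ≈ 0.5556, P(author N) ≈ 0.2857
After 'absent': normaliser = 0.15·0.1587 + 0.75·0.5556 + 0.9·0.2857; P(author Q) ≈ 0.0341, P(author J) ≈ 0.5973, P(author N) ≈ 0.3686
After 'present': normaliser = 0.85·0.0341 + 0.25·0.5973 + 0.1·0.3686; P(author Q) ≈ 0.1348, P(author J) ≈ 0.6939, P(author N) ≈ 0.1713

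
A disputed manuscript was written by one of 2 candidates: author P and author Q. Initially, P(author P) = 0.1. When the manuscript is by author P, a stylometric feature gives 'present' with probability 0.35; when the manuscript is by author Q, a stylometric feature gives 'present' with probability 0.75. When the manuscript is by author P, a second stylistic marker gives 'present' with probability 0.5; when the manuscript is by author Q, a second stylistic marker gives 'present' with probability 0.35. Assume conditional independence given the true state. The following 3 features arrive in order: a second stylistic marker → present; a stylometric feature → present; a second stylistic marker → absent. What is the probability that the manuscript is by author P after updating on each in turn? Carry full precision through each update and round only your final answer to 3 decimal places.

0.054

After a second stylistic marker='present': P(author P) = 0.5·0.1000 / (0.5·0.1000 + 0.35·0.9000) ≈ 0.1370
After a stylometric feature='present': P(author P) = 0.35·0.1370 / (0.35·0.1370 + 0.75·0.8630) ≈ 0.0690
After a second stylistic marker='absent': P(author P) = 0.5·0.0690 / (0.5·0.0690 + 0.65·0.9310) ≈ 0.0539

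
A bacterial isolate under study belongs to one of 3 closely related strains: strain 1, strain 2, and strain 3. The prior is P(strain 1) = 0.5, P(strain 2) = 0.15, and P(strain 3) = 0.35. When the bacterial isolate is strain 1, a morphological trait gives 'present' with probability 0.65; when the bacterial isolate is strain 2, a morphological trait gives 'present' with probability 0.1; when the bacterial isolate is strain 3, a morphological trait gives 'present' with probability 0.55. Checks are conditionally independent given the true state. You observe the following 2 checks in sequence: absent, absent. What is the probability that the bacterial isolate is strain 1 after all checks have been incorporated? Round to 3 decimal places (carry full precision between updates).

0.241

After 'absent': normaliser = 0.35·0.5000 + 0.9·0.1500 + 0.45·0.3500; P(strain 1) ≈ 0.3743, P(strain 2) ≈ 0.2888, P(strain 3) ≈ 0.3369
After 'absent': normaliser = 0.35·0.3743 + 0.9·0.2888 + 0.45·0.3369; P(strain 1) ≈ 0.2415, P(strain 2) ≈ 0.4791, P(strain 3) ≈ 0.2794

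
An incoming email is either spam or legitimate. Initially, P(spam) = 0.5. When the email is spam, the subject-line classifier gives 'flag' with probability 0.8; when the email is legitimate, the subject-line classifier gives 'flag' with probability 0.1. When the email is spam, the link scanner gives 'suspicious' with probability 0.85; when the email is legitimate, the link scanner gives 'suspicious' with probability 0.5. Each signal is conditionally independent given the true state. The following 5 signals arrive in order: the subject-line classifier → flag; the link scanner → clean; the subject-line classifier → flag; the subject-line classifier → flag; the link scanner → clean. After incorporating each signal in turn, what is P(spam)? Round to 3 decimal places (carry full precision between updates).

After the subject-line classifier='flag': P(spam) = 0.8·0.5000 / (0.8·0.5000 + 0.1·0.5000) ≈ 0.8889
After the link scanner='clean': P(spam) = 0.15·0.8889 / (0.15·0.8889 + 0.5·0.1111) ≈ 0.7059
After the subject-line classifier='flag': P(spam) = 0.8·0.7059 / (0.8·0.7059 + 0.1·0.2941) ≈ 0.9505
After the subject-line classifier='flag': P(spam) = 0.8·0.9505 / (0.8·0.9505 + 0.1·0.0495) ≈ 0.9935
After the link scanner='clean': P(spam) = 0.15·0.9935 / (0.15·0.9935 + 0.5·0.0065) ≈ 0.9788

0.979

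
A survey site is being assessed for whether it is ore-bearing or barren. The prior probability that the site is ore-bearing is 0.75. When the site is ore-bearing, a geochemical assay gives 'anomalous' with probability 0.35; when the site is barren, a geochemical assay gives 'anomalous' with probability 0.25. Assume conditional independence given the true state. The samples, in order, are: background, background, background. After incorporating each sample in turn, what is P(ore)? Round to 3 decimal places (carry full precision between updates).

After 'background': P(ore) = 0.65·0.7500 / (0.65·0.7500 + 0.75·0.2500) ≈ 0.7222
After 'background': P(ore) = 0.65·0.7222 / (0.65·0.7222 + 0.75·0.2778) ≈ 0.6926
After 'background': P(ore) = 0.65·0.6926 / (0.65·0.6926 + 0.75·0.3074) ≈ 0.6613

0.661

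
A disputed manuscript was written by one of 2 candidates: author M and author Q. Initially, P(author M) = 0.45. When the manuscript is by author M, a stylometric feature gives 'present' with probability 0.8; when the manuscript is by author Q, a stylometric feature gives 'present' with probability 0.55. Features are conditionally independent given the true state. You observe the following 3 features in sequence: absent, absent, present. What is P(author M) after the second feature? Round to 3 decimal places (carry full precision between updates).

0.139

After 'absent': P(author M) = 0.2·0.4500 / (0.2·0.4500 + 0.45·0.5500) ≈ 0.2667
After 'absent': P(author M) = 0.2·0.2667 / (0.2·0.2667 + 0.45·0.7333) ≈ 0.1391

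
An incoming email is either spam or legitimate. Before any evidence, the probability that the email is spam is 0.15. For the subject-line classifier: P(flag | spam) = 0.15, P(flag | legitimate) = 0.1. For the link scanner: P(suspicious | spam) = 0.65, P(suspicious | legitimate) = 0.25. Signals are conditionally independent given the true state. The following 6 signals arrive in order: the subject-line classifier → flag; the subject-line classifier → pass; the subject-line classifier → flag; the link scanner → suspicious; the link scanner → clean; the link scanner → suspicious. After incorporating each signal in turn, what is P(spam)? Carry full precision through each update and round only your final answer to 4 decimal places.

After the subject-line classifier='flag': P(spam) = 0.15·0.1500 / (0.15·0.1500 + 0.1·0.8500) ≈ 0.2093
After the subject-line classifier='pass': P(spam) = 0.85·0.2093 / (0.85·0.2093 + 0.9·0.7907) ≈ 0.2000
After the subject-line classifier='flag': P(spam) = 0.15·0.2000 / (0.15·0.2000 + 0.1·0.8000) ≈ 0.2727
After the link scanner='suspicious': P(spam) = 0.65·0.2727 / (0.65·0.2727 + 0.25·0.7273) ≈ 0.4937
After the link scanner='clean': P(spam) = 0.35·0.4937 / (0.35·0.4937 + 0.75·0.5063) ≈ 0.3127
After the link scanner='suspicious': P(spam) = 0.65·0.3127 / (0.65·0.3127 + 0.25·0.6873) ≈ 0.5419

0.5419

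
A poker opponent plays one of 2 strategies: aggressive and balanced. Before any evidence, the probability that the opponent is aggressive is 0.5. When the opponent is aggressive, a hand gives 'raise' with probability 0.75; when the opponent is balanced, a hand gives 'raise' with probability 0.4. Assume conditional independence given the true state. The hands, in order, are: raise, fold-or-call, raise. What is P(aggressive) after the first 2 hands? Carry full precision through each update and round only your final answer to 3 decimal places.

0.439

After 'raise': P(aggressive) = 0.75·0.5000 / (0.75·0.5000 + 0.4·0.5000) ≈ 0.6522
After 'fold-or-call': P(aggressive) = 0.25·0.6522 / (0.25·0.6522 + 0.6·0.3478) ≈ 0.4386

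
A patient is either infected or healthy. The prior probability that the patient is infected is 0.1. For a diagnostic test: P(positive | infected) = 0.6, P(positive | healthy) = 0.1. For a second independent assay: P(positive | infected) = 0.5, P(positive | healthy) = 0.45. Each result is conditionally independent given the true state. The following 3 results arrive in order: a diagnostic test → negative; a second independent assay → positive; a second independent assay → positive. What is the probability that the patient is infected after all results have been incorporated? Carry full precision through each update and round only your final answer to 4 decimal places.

0.0575

Each posterior becomes the prior for the next update.
After a diagnostic test='negative': P(infected) = 0.4·0.1000 / (0.4·0.1000 + 0.9·0.9000) ≈ 0.0471
After a second independent assay='positive': P(infected) = 0.5·0.0471 / (0.5·0.0471 + 0.45·0.9529) ≈ 0.0520
After a second independent assay='positive': P(infected) = 0.5·0.0520 / (0.5·0.0520 + 0.45·0.9480) ≈ 0.0575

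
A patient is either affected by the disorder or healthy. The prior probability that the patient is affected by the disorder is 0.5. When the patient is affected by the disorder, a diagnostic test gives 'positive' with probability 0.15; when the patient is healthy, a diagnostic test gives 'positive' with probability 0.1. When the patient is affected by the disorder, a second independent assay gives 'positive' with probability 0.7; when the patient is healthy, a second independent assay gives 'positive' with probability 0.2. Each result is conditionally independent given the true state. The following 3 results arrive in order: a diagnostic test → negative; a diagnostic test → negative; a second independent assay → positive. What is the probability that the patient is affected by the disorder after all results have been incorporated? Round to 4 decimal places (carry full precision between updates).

After a diagnostic test='negative': P(affected) = 0.85·0.5000 / (0.85·0.5000 + 0.9·0.5000) ≈ 0.4857
After a diagnostic test='negative': P(affected) = 0.85·0.4857 / (0.85·0.4857 + 0.9·0.5143) ≈ 0.4715
After a second independent assay='positive': P(affected) = 0.7·0.4715 / (0.7·0.4715 + 0.2·0.5285) ≈ 0.7574

0.7574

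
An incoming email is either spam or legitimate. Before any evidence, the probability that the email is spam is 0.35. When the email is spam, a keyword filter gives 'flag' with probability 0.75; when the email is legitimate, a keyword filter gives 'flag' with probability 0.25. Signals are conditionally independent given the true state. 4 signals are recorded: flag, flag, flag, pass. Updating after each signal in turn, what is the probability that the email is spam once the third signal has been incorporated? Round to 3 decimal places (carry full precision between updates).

0.936

After 'flag': P(spam) = 0.75·0.3500 / (0.75·0.3500 + 0.25·0.6500) ≈ 0.6176
After 'flag': P(spam) = 0.75·0.6176 / (0.75·0.6176 + 0.25·0.3824) ≈ 0.8289
After 'flag': P(spam) = 0.75·0.8289 / (0.75·0.8289 + 0.25·0.1711) ≈ 0.9356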